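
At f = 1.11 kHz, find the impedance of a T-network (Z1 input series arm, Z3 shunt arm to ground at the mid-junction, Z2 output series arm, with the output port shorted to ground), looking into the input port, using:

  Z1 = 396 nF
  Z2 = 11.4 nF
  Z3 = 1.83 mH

Step 1 — Angular frequency: ω = 2π·f = 2π·1110 = 6974 rad/s.
Step 2 — Component impedances:
  Z1: Z = 1/(jωC) = -j/(ω·C) = 0 - j362.1 Ω
  Z2: Z = 1/(jωC) = -j/(ω·C) = 0 - j1.258e+04 Ω
  Z3: Z = jωL = j·6974·0.00183 = 0 + j12.76 Ω
Step 3 — With the output port shorted to ground, the output series arm Z2 runs from the junction to ground; the shunt arm Z3 also runs from the junction to ground. They appear in parallel: Z3 || Z2 = 0 + j12.78 Ω.
Step 4 — Series with input arm Z1: Z_in = Z1 + (Z3 || Z2) = 0 - j349.3 Ω = 349.3∠-90.0° Ω.

Z = 0 - j349.3 Ω = 349.3∠-90.0° Ω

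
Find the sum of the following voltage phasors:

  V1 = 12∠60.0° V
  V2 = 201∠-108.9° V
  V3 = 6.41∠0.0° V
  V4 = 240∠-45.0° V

Step 1 — Convert each phasor to rectangular form:
  V1 = 12·(cos(60.0°) + j·sin(60.0°)) = 6 + j10.39 V
  V2 = 201·(cos(-108.9°) + j·sin(-108.9°)) = -65.11 - j190.2 V
  V3 = 6.41·(cos(0.0°) + j·sin(0.0°)) = 6.41 V
  V4 = 240·(cos(-45.0°) + j·sin(-45.0°)) = 169.7 - j169.7 V
Step 2 — Sum components: V_total = 117 - j349.5 V.
Step 3 — Convert to polar: |V_total| = 368.5 V, ∠V_total = -71.5°.

V_total = 368.5∠-71.5° V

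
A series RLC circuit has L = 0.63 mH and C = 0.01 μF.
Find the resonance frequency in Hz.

Step 1 — Resonance condition Im(Z)=0 gives ω₀ = 1/√(LC).
Step 2 — ω₀ = 1/√(0.00063·1e-08) = 3.984e+05 rad/s.
Step 3 — f₀ = ω₀/(2π) = 6.341e+04 Hz.

f₀ = 6.341e+04 Hz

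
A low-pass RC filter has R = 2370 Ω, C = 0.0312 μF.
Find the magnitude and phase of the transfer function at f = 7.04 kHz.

Step 1 — Angular frequency: ω = 2π·7040 = 4.423e+04 rad/s.
Step 2 — Transfer function: H(jω) = 1/(1 + jωRC).
Step 3 — Denominator: 1 + jωRC = 1 + j·4.423e+04·2370·3.12e-08 = 1 + j3.271.
Step 4 — H = 0.08548 - j0.2796.
Step 5 — Magnitude: |H| = 0.2924 (-10.7 dB); phase: φ = -73.0°.

|H| = 0.2924 (-10.7 dB), φ = -73.0°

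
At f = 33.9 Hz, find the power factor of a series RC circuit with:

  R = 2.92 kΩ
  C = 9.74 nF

Step 1 — Angular frequency: ω = 2π·f = 2π·33.9 = 213 rad/s.
Step 2 — Component impedances:
  R: Z = R = 2920 Ω
  C: Z = 1/(jωC) = -j/(ω·C) = 0 - j4.82e+05 Ω
Step 3 — Series combination: Z_total = R + C = 2920 - j4.82e+05 Ω = 4.82e+05∠-89.7° Ω.
Step 4 — Power factor: PF = cos(φ) = Re(Z)/|Z| = 2920/4.82e+05 = 0.006058.
Step 5 — Type: Im(Z) = -4.82e+05 ⇒ leading (phase φ = -89.7°).

PF = 0.006058 (leading, φ = -89.7°)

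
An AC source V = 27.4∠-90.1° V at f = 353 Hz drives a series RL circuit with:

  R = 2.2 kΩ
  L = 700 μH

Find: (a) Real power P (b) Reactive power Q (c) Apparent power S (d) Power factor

Step 1 — Angular frequency: ω = 2π·f = 2π·353 = 2218 rad/s.
Step 2 — Component impedances:
  R: Z = R = 2200 Ω
  L: Z = jωL = j·2218·0.0007 = 0 + j1.553 Ω
Step 3 — Series combination: Z_total = R + L = 2200 + j1.553 Ω = 2200∠0.0° Ω.
Step 4 — Source phasor: V = 27.4∠-90.1° V = -0.04782 - j27.4 V.
Step 5 — Current: I = V / Z = -3.053e-05 - j0.01245 A = 0.01245∠-90.1° A.
Step 6 — Complex power: S = V·I* = 0.3413 + j0.0002408 VA.
Step 7 — Real power: P = Re(S) = 0.3413 W.
Step 8 — Reactive power: Q = Im(S) = 0.0002408 VAR.
Step 9 — Apparent power: |S| = 0.3413 VA.
Step 10 — Power factor: PF = P/|S| = 1 (lagging).

(a) P = 0.3413 W  (b) Q = 0.0002408 VAR  (c) S = 0.3413 VA  (d) PF = 1 (lagging)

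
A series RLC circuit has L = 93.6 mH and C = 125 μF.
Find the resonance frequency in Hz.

Step 1 — Resonance condition Im(Z)=0 gives ω₀ = 1/√(LC).
Step 2 — ω₀ = 1/√(0.0936·0.000125) = 292.4 rad/s.
Step 3 — f₀ = ω₀/(2π) = 46.53 Hz.

f₀ = 46.53 Hz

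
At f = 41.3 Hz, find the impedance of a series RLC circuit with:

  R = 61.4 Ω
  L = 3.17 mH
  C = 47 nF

Step 1 — Angular frequency: ω = 2π·f = 2π·41.3 = 259.5 rad/s.
Step 2 — Component impedances:
  R: Z = R = 61.4 Ω
  L: Z = jωL = j·259.5·0.00317 = 0 + j0.8226 Ω
  C: Z = 1/(jωC) = -j/(ω·C) = 0 - j8.199e+04 Ω
Step 3 — Series combination: Z_total = R + L + C = 61.4 - j8.199e+04 Ω = 8.199e+04∠-90.0° Ω.

Z = 61.4 - j8.199e+04 Ω = 8.199e+04∠-90.0° Ω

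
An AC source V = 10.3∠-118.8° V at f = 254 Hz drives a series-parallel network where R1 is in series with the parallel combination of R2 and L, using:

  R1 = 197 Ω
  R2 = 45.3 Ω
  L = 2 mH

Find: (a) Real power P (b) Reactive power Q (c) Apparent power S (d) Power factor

Step 1 — Angular frequency: ω = 2π·f = 2π·254 = 1596 rad/s.
Step 2 — Component impedances:
  R1: Z = R = 197 Ω
  R2: Z = R = 45.3 Ω
  L: Z = jωL = j·1596·0.002 = 0 + j3.192 Ω
Step 3 — Parallel branch: R2 || L = 1/(1/R2 + 1/L) = 0.2238 + j3.176 Ω.
Step 4 — Series with R1: Z_total = R1 + (R2 || L) = 197.2 + j3.176 Ω = 197.2∠0.9° Ω.
Step 5 — Source phasor: V = 10.3∠-118.8° V = -4.962 - j9.026 V.
Step 6 — Current: I = V / Z = -0.02589 - j0.04535 A = 0.05222∠-119.7° A.
Step 7 — Complex power: S = V·I* = 0.5378 + j0.00866 VA.
Step 8 — Real power: P = Re(S) = 0.5378 W.
Step 9 — Reactive power: Q = Im(S) = 0.00866 VAR.
Step 10 — Apparent power: |S| = 0.5378 VA.
Step 11 — Power factor: PF = P/|S| = 0.9999 (lagging).

(a) P = 0.5378 W  (b) Q = 0.00866 VAR  (c) S = 0.5378 VA  (d) PF = 0.9999 (lagging)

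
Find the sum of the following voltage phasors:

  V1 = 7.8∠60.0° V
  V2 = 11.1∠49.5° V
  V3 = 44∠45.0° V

Step 1 — Convert each phasor to rectangular form:
  V1 = 7.8·(cos(60.0°) + j·sin(60.0°)) = 3.9 + j6.755 V
  V2 = 11.1·(cos(49.5°) + j·sin(49.5°)) = 7.209 + j8.441 V
  V3 = 44·(cos(45.0°) + j·sin(45.0°)) = 31.11 + j31.11 V
Step 2 — Sum components: V_total = 42.22 + j46.31 V.
Step 3 — Convert to polar: |V_total| = 62.67 V, ∠V_total = 47.6°.

V_total = 62.67∠47.6° V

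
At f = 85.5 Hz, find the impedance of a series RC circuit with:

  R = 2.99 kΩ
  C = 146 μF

Step 1 — Angular frequency: ω = 2π·f = 2π·85.5 = 537.2 rad/s.
Step 2 — Component impedances:
  R: Z = R = 2990 Ω
  C: Z = 1/(jωC) = -j/(ω·C) = 0 - j12.75 Ω
Step 3 — Series combination: Z_total = R + C = 2990 - j12.75 Ω = 2990∠-0.2° Ω.

Z = 2990 - j12.75 Ω = 2990∠-0.2° Ω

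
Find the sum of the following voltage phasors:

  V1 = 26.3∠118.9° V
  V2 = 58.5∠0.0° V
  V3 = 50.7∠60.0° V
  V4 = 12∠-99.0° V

Step 1 — Convert each phasor to rectangular form:
  V1 = 26.3·(cos(118.9°) + j·sin(118.9°)) = -12.71 + j23.02 V
  V2 = 58.5·(cos(0.0°) + j·sin(0.0°)) = 58.5 V
  V3 = 50.7·(cos(60.0°) + j·sin(60.0°)) = 25.35 + j43.91 V
  V4 = 12·(cos(-99.0°) + j·sin(-99.0°)) = -1.877 - j11.85 V
Step 2 — Sum components: V_total = 69.26 + j55.08 V.
Step 3 — Convert to polar: |V_total| = 88.49 V, ∠V_total = 38.5°.

V_total = 88.49∠38.5° V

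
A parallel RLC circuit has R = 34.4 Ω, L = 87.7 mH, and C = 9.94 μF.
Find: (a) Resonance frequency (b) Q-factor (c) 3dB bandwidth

Step 1 — Resonance: ω₀ = 1/√(LC) = 1/√(0.0877·9.94e-06) = 1071 rad/s.
Step 2 — f₀ = ω₀/(2π) = 170.5 Hz.
Step 3 — Parallel Q: Q = R/(ω₀L) = 34.4/(1071·0.0877) = 0.3662.
Step 4 — Bandwidth: Δω = ω₀/Q = 2925 rad/s; BW = Δω/(2π) = 465.5 Hz.

(a) f₀ = 170.5 Hz  (b) Q = 0.3662  (c) BW = 465.5 Hz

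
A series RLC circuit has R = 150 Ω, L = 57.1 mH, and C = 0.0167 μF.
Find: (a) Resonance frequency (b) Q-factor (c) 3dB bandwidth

Step 1 — Resonance condition Im(Z)=0 gives ω₀ = 1/√(LC).
Step 2 — ω₀ = 1/√(0.0571·1.67e-08) = 3.238e+04 rad/s.
Step 3 — f₀ = ω₀/(2π) = 5154 Hz.
Step 4 — Series Q: Q = ω₀L/R = 3.238e+04·0.0571/150 = 12.33.
Step 5 — 3dB bandwidth: Δω = ω₀/Q = 2627 rad/s; BW = Δω/(2π) = 418.1 Hz.

(a) f₀ = 5154 Hz  (b) Q = 12.33  (c) BW = 418.1 Hz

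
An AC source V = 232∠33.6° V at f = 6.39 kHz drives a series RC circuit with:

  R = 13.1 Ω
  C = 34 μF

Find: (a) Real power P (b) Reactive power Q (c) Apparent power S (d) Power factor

Step 1 — Angular frequency: ω = 2π·f = 2π·6390 = 4.015e+04 rad/s.
Step 2 — Component impedances:
  R: Z = R = 13.1 Ω
  C: Z = 1/(jωC) = -j/(ω·C) = 0 - j0.7326 Ω
Step 3 — Series combination: Z_total = R + C = 13.1 - j0.7326 Ω = 13.12∠-3.2° Ω.
Step 4 — Source phasor: V = 232∠33.6° V = 193.2 + j128.4 V.
Step 5 — Current: I = V / Z = 14.16 + j10.59 A = 17.68∠36.8° A.
Step 6 — Complex power: S = V·I* = 4096 - j229 VA.
Step 7 — Real power: P = Re(S) = 4096 W.
Step 8 — Reactive power: Q = Im(S) = -229 VAR.
Step 9 — Apparent power: |S| = 4102 VA.
Step 10 — Power factor: PF = P/|S| = 0.9984 (leading).

(a) P = 4096 W  (b) Q = -229 VAR  (c) S = 4102 VA  (d) PF = 0.9984 (leading)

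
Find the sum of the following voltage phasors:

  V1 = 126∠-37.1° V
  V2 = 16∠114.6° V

Step 1 — Convert each phasor to rectangular form:
  V1 = 126·(cos(-37.1°) + j·sin(-37.1°)) = 100.5 - j76 V
  V2 = 16·(cos(114.6°) + j·sin(114.6°)) = -6.66 + j14.55 V
Step 2 — Sum components: V_total = 93.84 - j61.46 V.
Step 3 — Convert to polar: |V_total| = 112.2 V, ∠V_total = -33.2°.

V_total = 112.2∠-33.2° V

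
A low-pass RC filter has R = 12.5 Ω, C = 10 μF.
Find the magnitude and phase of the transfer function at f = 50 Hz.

Step 1 — Angular frequency: ω = 2π·50 = 314.2 rad/s.
Step 2 — Transfer function: H(jω) = 1/(1 + jωRC).
Step 3 — Denominator: 1 + jωRC = 1 + j·314.2·12.5·1e-05 = 1 + j0.03927.
Step 4 — H = 0.9985 - j0.03921.
Step 5 — Magnitude: |H| = 0.9992 (-0.0 dB); phase: φ = -2.2°.

|H| = 0.9992 (-0.0 dB), φ = -2.2°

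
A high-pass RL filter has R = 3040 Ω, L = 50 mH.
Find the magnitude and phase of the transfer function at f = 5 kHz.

Step 1 — Angular frequency: ω = 2π·5000 = 3.142e+04 rad/s.
Step 2 — Transfer function: H(jω) = jωL/(R + jωL).
Step 3 — Numerator jωL = j·1571; denominator R + jωL = 3040 + j1571.
Step 4 — H = 0.2107 + j0.4078.
Step 5 — Magnitude: |H| = 0.459 (-6.8 dB); phase: φ = 62.7°.

|H| = 0.459 (-6.8 dB), φ = 62.7°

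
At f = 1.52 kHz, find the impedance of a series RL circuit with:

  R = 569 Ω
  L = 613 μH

Step 1 — Angular frequency: ω = 2π·f = 2π·1520 = 9550 rad/s.
Step 2 — Component impedances:
  R: Z = R = 569 Ω
  L: Z = jωL = j·9550·0.000613 = 0 + j5.854 Ω
Step 3 — Series combination: Z_total = R + L = 569 + j5.854 Ω = 569∠0.6° Ω.

Z = 569 + j5.854 Ω = 569∠0.6° Ω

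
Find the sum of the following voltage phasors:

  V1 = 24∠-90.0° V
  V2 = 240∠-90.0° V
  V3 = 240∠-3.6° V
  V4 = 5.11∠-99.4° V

Step 1 — Convert each phasor to rectangular form:
  V1 = 24·(cos(-90.0°) + j·sin(-90.0°)) = 0 - j24 V
  V2 = 240·(cos(-90.0°) + j·sin(-90.0°)) = 0 - j240 V
  V3 = 240·(cos(-3.6°) + j·sin(-3.6°)) = 239.5 - j15.07 V
  V4 = 5.11·(cos(-99.4°) + j·sin(-99.4°)) = -0.8346 - j5.041 V
Step 2 — Sum components: V_total = 238.7 - j284.1 V.
Step 3 — Convert to polar: |V_total| = 371.1 V, ∠V_total = -50.0°.

V_total = 371.1∠-50.0° V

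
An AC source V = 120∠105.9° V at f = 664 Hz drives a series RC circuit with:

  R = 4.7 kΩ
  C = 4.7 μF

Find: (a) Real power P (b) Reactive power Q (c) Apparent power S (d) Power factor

Step 1 — Angular frequency: ω = 2π·f = 2π·664 = 4172 rad/s.
Step 2 — Component impedances:
  R: Z = R = 4700 Ω
  C: Z = 1/(jωC) = -j/(ω·C) = 0 - j51 Ω
Step 3 — Series combination: Z_total = R + C = 4700 - j51 Ω = 4700∠-0.6° Ω.
Step 4 — Source phasor: V = 120∠105.9° V = -32.88 + j115.4 V.
Step 5 — Current: I = V / Z = -0.00726 + j0.02448 A = 0.02553∠106.5° A.
Step 6 — Complex power: S = V·I* = 3.063 - j0.03324 VA.
Step 7 — Real power: P = Re(S) = 3.063 W.
Step 8 — Reactive power: Q = Im(S) = -0.03324 VAR.
Step 9 — Apparent power: |S| = 3.064 VA.
Step 10 — Power factor: PF = P/|S| = 0.9999 (leading).

(a) P = 3.063 W  (b) Q = -0.03324 VAR  (c) S = 3.064 VA  (d) PF = 0.9999 (leading)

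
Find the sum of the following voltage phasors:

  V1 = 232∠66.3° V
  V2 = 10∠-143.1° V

Step 1 — Convert each phasor to rectangular form:
  V1 = 232·(cos(66.3°) + j·sin(66.3°)) = 93.25 + j212.4 V
  V2 = 10·(cos(-143.1°) + j·sin(-143.1°)) = -7.997 - j6.004 V
Step 2 — Sum components: V_total = 85.26 + j206.4 V.
Step 3 — Convert to polar: |V_total| = 223.3 V, ∠V_total = 67.6°.

V_total = 223.3∠67.6° V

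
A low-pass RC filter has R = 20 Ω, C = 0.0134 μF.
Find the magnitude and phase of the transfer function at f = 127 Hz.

Step 1 — Angular frequency: ω = 2π·127 = 798 rad/s.
Step 2 — Transfer function: H(jω) = 1/(1 + jωRC).
Step 3 — Denominator: 1 + jωRC = 1 + j·798·20·1.34e-08 = 1 + j0.0002139.
Step 4 — H = 1 - j0.0002139.
Step 5 — Magnitude: |H| = 1 (-0.0 dB); phase: φ = -0.0°.

|H| = 1 (-0.0 dB), φ = -0.0°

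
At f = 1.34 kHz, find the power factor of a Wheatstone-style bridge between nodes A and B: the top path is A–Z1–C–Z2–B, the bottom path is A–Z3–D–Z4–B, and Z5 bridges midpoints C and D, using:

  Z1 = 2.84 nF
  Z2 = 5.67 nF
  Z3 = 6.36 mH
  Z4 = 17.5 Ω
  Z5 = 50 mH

Step 1 — Angular frequency: ω = 2π·f = 2π·1340 = 8419 rad/s.
Step 2 — Component impedances:
  Z1: Z = 1/(jωC) = -j/(ω·C) = 0 - j4.182e+04 Ω
  Z2: Z = 1/(jωC) = -j/(ω·C) = 0 - j2.095e+04 Ω
  Z3: Z = jωL = j·8419·0.00636 = 0 + j53.55 Ω
  Z4: Z = R = 17.5 Ω
  Z5: Z = jωL = j·8419·0.05 = 0 + j421 Ω
Step 3 — Bridge requires nodal analysis (the Z5 bridge couples midpoints C and D, so the two paths cannot be reduced to a simple series/parallel combination). Setting node B to ground and injecting 1 A at node A, the 3-node admittance system at A, C, D solves to V_A = Z_AB = 17.5 + j53.6 Ω = 56.39∠71.9° Ω.
Step 4 — Power factor: PF = cos(φ) = Re(Z)/|Z| = 17.5/56.39 = 0.3103.
Step 5 — Type: Im(Z) = 53.6 ⇒ lagging (phase φ = 71.9°).

PF = 0.3103 (lagging, φ = 71.9°)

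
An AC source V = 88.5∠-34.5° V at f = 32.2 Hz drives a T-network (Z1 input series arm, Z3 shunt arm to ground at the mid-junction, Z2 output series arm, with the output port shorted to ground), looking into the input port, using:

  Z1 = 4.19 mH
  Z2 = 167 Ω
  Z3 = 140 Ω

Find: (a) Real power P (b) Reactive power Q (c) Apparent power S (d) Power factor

Step 1 — Angular frequency: ω = 2π·f = 2π·32.2 = 202.3 rad/s.
Step 2 — Component impedances:
  Z1: Z = jωL = j·202.3·0.00419 = 0 + j0.8477 Ω
  Z2: Z = R = 167 Ω
  Z3: Z = R = 140 Ω
Step 3 — With the output port shorted to ground, the output series arm Z2 runs from the junction to ground; the shunt arm Z3 also runs from the junction to ground. They appear in parallel: Z3 || Z2 = 76.16 Ω.
Step 4 — Series with input arm Z1: Z_in = Z1 + (Z3 || Z2) = 76.16 + j0.8477 Ω = 76.16∠0.6° Ω.
Step 5 — Source phasor: V = 88.5∠-34.5° V = 72.94 - j50.13 V.
Step 6 — Current: I = V / Z = 0.9503 - j0.6688 A = 1.162∠-35.1° A.
Step 7 — Complex power: S = V·I* = 102.8 + j1.145 VA.
Step 8 — Real power: P = Re(S) = 102.8 W.
Step 9 — Reactive power: Q = Im(S) = 1.145 VAR.
Step 10 — Apparent power: |S| = 102.8 VA.
Step 11 — Power factor: PF = P/|S| = 0.9999 (lagging).

(a) P = 102.8 W  (b) Q = 1.145 VAR  (c) S = 102.8 VA  (d) PF = 0.9999 (lagging)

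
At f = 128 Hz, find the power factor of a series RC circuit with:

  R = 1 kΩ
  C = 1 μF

Step 1 — Angular frequency: ω = 2π·f = 2π·128 = 804.2 rad/s.
Step 2 — Component impedances:
  R: Z = R = 1000 Ω
  C: Z = 1/(jωC) = -j/(ω·C) = 0 - j1243 Ω
Step 3 — Series combination: Z_total = R + C = 1000 - j1243 Ω = 1596∠-51.2° Ω.
Step 4 — Power factor: PF = cos(φ) = Re(Z)/|Z| = 1000/1595.6 = 0.6267.
Step 5 — Type: Im(Z) = -1243 ⇒ leading (phase φ = -51.2°).

PF = 0.6267 (leading, φ = -51.2°)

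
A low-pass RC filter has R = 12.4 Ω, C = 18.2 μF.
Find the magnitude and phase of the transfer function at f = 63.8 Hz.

Step 1 — Angular frequency: ω = 2π·63.8 = 400.9 rad/s.
Step 2 — Transfer function: H(jω) = 1/(1 + jωRC).
Step 3 — Denominator: 1 + jωRC = 1 + j·400.9·12.4·1.82e-05 = 1 + j0.09047.
Step 4 — H = 0.9919 - j0.08973.
Step 5 — Magnitude: |H| = 0.9959 (-0.0 dB); phase: φ = -5.2°.

|H| = 0.9959 (-0.0 dB), φ = -5.2°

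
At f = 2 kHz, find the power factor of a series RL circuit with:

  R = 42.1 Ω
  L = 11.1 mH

Step 1 — Angular frequency: ω = 2π·f = 2π·2000 = 1.257e+04 rad/s.
Step 2 — Component impedances:
  R: Z = R = 42.1 Ω
  L: Z = jωL = j·1.257e+04·0.0111 = 0 + j139.5 Ω
Step 3 — Series combination: Z_total = R + L = 42.1 + j139.5 Ω = 145.7∠73.2° Ω.
Step 4 — Power factor: PF = cos(φ) = Re(Z)/|Z| = 42.1/145.7 = 0.2889.
Step 5 — Type: Im(Z) = 139.5 ⇒ lagging (phase φ = 73.2°).

PF = 0.2889 (lagging, φ = 73.2°)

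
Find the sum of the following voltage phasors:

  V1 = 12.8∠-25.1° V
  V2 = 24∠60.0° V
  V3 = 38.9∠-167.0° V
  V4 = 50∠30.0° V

Step 1 — Convert each phasor to rectangular form:
  V1 = 12.8·(cos(-25.1°) + j·sin(-25.1°)) = 11.59 - j5.43 V
  V2 = 24·(cos(60.0°) + j·sin(60.0°)) = 12 + j20.78 V
  V3 = 38.9·(cos(-167.0°) + j·sin(-167.0°)) = -37.9 - j8.751 V
  V4 = 50·(cos(30.0°) + j·sin(30.0°)) = 43.3 + j25 V
Step 2 — Sum components: V_total = 28.99 + j31.6 V.
Step 3 — Convert to polar: |V_total| = 42.89 V, ∠V_total = 47.5°.

V_total = 42.89∠47.5° V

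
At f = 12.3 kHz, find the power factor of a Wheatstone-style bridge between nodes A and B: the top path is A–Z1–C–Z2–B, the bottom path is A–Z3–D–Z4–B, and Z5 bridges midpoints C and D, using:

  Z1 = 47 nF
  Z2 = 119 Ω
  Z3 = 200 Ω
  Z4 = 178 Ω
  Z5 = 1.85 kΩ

Step 1 — Angular frequency: ω = 2π·f = 2π·1.23e+04 = 7.728e+04 rad/s.
Step 2 — Component impedances:
  Z1: Z = 1/(jωC) = -j/(ω·C) = 0 - j275.3 Ω
  Z2: Z = R = 119 Ω
  Z3: Z = R = 200 Ω
  Z4: Z = R = 178 Ω
  Z5: Z = R = 1850 Ω
Step 3 — Bridge requires nodal analysis (the Z5 bridge couples midpoints C and D, so the two paths cannot be reduced to a simple series/parallel combination). Setting node B to ground and injecting 1 A at node A, the 3-node admittance system at A, C, D solves to V_A = Z_AB = 162.5 - j121.2 Ω = 202.7∠-36.7° Ω.
Step 4 — Power factor: PF = cos(φ) = Re(Z)/|Z| = 162.53/202.75 = 0.8016.
Step 5 — Type: Im(Z) = -121.2 ⇒ leading (phase φ = -36.7°).

PF = 0.8016 (leading, φ = -36.7°)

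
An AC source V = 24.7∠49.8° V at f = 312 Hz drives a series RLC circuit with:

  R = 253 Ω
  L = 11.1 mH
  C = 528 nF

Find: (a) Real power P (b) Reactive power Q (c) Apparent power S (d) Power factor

Step 1 — Angular frequency: ω = 2π·f = 2π·312 = 1960 rad/s.
Step 2 — Component impedances:
  R: Z = R = 253 Ω
  L: Z = jωL = j·1960·0.0111 = 0 + j21.76 Ω
  C: Z = 1/(jωC) = -j/(ω·C) = 0 - j966.1 Ω
Step 3 — Series combination: Z_total = R + L + C = 253 - j944.4 Ω = 977.7∠-75.0° Ω.
Step 4 — Source phasor: V = 24.7∠49.8° V = 15.94 + j18.87 V.
Step 5 — Current: I = V / Z = -0.01442 + j0.02075 A = 0.02526∠124.8° A.
Step 6 — Complex power: S = V·I* = 0.1615 - j0.6028 VA.
Step 7 — Real power: P = Re(S) = 0.1615 W.
Step 8 — Reactive power: Q = Im(S) = -0.6028 VAR.
Step 9 — Apparent power: |S| = 0.624 VA.
Step 10 — Power factor: PF = P/|S| = 0.2588 (leading).

(a) P = 0.1615 W  (b) Q = -0.6028 VAR  (c) S = 0.624 VA  (d) PF = 0.2588 (leading)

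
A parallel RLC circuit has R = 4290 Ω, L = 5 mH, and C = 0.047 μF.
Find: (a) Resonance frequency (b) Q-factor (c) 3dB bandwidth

Step 1 — Resonance: ω₀ = 1/√(LC) = 1/√(0.005·4.7e-08) = 6.523e+04 rad/s.
Step 2 — f₀ = ω₀/(2π) = 1.038e+04 Hz.
Step 3 — Parallel Q: Q = R/(ω₀L) = 4290/(6.523e+04·0.005) = 13.15.
Step 4 — Bandwidth: Δω = ω₀/Q = 4960 rad/s; BW = Δω/(2π) = 789.3 Hz.

(a) f₀ = 1.038e+04 Hz  (b) Q = 13.15  (c) BW = 789.3 Hz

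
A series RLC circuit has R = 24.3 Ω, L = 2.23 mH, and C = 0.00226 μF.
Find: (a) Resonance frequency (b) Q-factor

Step 1 — Resonance condition Im(Z)=0 gives ω₀ = 1/√(LC).
Step 2 — ω₀ = 1/√(0.00223·2.26e-09) = 4.454e+05 rad/s.
Step 3 — f₀ = ω₀/(2π) = 7.089e+04 Hz.
Step 4 — Series Q: Q = ω₀L/R = 4.454e+05·0.00223/24.3 = 40.88.

(a) f₀ = 7.089e+04 Hz  (b) Q = 40.88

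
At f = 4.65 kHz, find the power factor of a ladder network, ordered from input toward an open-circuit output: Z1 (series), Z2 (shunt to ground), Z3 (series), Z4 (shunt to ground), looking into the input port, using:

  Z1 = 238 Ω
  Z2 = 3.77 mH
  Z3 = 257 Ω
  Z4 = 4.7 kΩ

Step 1 — Angular frequency: ω = 2π·f = 2π·4650 = 2.922e+04 rad/s.
Step 2 — Component impedances:
  Z1: Z = R = 238 Ω
  Z2: Z = jωL = j·2.922e+04·0.00377 = 0 + j110.1 Ω
  Z3: Z = R = 257 Ω
  Z4: Z = R = 4700 Ω
Step 3 — Ladder network (open output): work backward from the far end, alternating series and parallel combinations. Z_in = 240.4 + j110.1 Ω = 264.5∠24.6° Ω.
Step 4 — Power factor: PF = cos(φ) = Re(Z)/|Z| = 240.45/264.45 = 0.9092.
Step 5 — Type: Im(Z) = 110.1 ⇒ lagging (phase φ = 24.6°).

PF = 0.9092 (lagging, φ = 24.6°)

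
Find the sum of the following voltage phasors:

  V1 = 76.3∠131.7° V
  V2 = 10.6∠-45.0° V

Step 1 — Convert each phasor to rectangular form:
  V1 = 76.3·(cos(131.7°) + j·sin(131.7°)) = -50.76 + j56.97 V
  V2 = 10.6·(cos(-45.0°) + j·sin(-45.0°)) = 7.495 - j7.495 V
Step 2 — Sum components: V_total = -43.26 + j49.47 V.
Step 3 — Convert to polar: |V_total| = 65.72 V, ∠V_total = 131.2°.

V_total = 65.72∠131.2° V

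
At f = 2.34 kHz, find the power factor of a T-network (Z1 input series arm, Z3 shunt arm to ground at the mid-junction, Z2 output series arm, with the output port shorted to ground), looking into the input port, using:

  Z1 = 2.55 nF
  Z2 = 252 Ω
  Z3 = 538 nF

Step 1 — Angular frequency: ω = 2π·f = 2π·2340 = 1.47e+04 rad/s.
Step 2 — Component impedances:
  Z1: Z = 1/(jωC) = -j/(ω·C) = 0 - j2.667e+04 Ω
  Z2: Z = R = 252 Ω
  Z3: Z = 1/(jωC) = -j/(ω·C) = 0 - j126.4 Ω
Step 3 — With the output port shorted to ground, the output series arm Z2 runs from the junction to ground; the shunt arm Z3 also runs from the junction to ground. They appear in parallel: Z3 || Z2 = 50.67 - j101 Ω.
Step 4 — Series with input arm Z1: Z_in = Z1 + (Z3 || Z2) = 50.67 - j2.677e+04 Ω = 2.677e+04∠-89.9° Ω.
Step 5 — Power factor: PF = cos(φ) = Re(Z)/|Z| = 50.67/2.677e+04 = 0.001893.
Step 6 — Type: Im(Z) = -2.677e+04 ⇒ leading (phase φ = -89.9°).

PF = 0.001893 (leading, φ = -89.9°)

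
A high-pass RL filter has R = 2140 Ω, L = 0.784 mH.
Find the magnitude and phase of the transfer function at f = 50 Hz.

Step 1 — Angular frequency: ω = 2π·50 = 314.2 rad/s.
Step 2 — Transfer function: H(jω) = jωL/(R + jωL).
Step 3 — Numerator jωL = j·0.2463; denominator R + jωL = 2140 + j0.2463.
Step 4 — H = 1.325e-08 + j0.0001151.
Step 5 — Magnitude: |H| = 0.0001151 (-78.8 dB); phase: φ = 90.0°.

|H| = 0.0001151 (-78.8 dB), φ = 90.0°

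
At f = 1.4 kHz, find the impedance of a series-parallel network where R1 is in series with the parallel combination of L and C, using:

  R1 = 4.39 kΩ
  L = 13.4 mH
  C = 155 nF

Step 1 — Angular frequency: ω = 2π·f = 2π·1400 = 8796 rad/s.
Step 2 — Component impedances:
  R1: Z = R = 4390 Ω
  L: Z = jωL = j·8796·0.0134 = 0 + j117.9 Ω
  C: Z = 1/(jωC) = -j/(ω·C) = 0 - j733.4 Ω
Step 3 — Parallel branch: L || C = 1/(1/L + 1/C) = 0 + j140.4 Ω.
Step 4 — Series with R1: Z_total = R1 + (L || C) = 4390 + j140.4 Ω = 4392∠1.8° Ω.

Z = 4390 + j140.4 Ω = 4392∠1.8° Ω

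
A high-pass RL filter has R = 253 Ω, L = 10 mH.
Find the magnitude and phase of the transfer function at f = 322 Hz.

Step 1 — Angular frequency: ω = 2π·322 = 2023 rad/s.
Step 2 — Transfer function: H(jω) = jωL/(R + jωL).
Step 3 — Numerator jωL = j·20.23; denominator R + jωL = 253 + j20.23.
Step 4 — H = 0.006354 + j0.07946.
Step 5 — Magnitude: |H| = 0.07971 (-22.0 dB); phase: φ = 85.4°.

|H| = 0.07971 (-22.0 dB), φ = 85.4°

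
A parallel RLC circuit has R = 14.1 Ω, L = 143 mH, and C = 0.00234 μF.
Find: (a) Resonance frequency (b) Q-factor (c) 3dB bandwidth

Step 1 — Resonance: ω₀ = 1/√(LC) = 1/√(0.143·2.34e-09) = 5.467e+04 rad/s.
Step 2 — f₀ = ω₀/(2π) = 8700 Hz.
Step 3 — Parallel Q: Q = R/(ω₀L) = 14.1/(5.467e+04·0.143) = 0.001804.
Step 4 — Bandwidth: Δω = ω₀/Q = 3.031e+07 rad/s; BW = Δω/(2π) = 4.824e+06 Hz.

(a) f₀ = 8700 Hz  (b) Q = 0.001804  (c) BW = 4.824e+06 Hz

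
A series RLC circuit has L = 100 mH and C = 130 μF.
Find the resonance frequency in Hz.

Step 1 — Resonance condition Im(Z)=0 gives ω₀ = 1/√(LC).
Step 2 — ω₀ = 1/√(0.1·0.00013) = 277.4 rad/s.
Step 3 — f₀ = ω₀/(2π) = 44.14 Hz.

f₀ = 44.14 Hz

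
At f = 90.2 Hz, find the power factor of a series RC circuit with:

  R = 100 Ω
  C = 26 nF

Step 1 — Angular frequency: ω = 2π·f = 2π·90.2 = 566.7 rad/s.
Step 2 — Component impedances:
  R: Z = R = 100 Ω
  C: Z = 1/(jωC) = -j/(ω·C) = 0 - j6.786e+04 Ω
Step 3 — Series combination: Z_total = R + C = 100 - j6.786e+04 Ω = 6.786e+04∠-89.9° Ω.
Step 4 — Power factor: PF = cos(φ) = Re(Z)/|Z| = 100/6.786e+04 = 0.001474.
Step 5 — Type: Im(Z) = -6.786e+04 ⇒ leading (phase φ = -89.9°).

PF = 0.001474 (leading, φ = -89.9°)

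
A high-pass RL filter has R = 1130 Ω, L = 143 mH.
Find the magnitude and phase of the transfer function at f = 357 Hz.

Step 1 — Angular frequency: ω = 2π·357 = 2243 rad/s.
Step 2 — Transfer function: H(jω) = jωL/(R + jωL).
Step 3 — Numerator jωL = j·320.8; denominator R + jωL = 1130 + j320.8.
Step 4 — H = 0.07457 + j0.2627.
Step 5 — Magnitude: |H| = 0.2731 (-11.3 dB); phase: φ = 74.2°.

|H| = 0.2731 (-11.3 dB), φ = 74.2°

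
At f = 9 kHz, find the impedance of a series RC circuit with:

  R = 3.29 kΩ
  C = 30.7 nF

Step 1 — Angular frequency: ω = 2π·f = 2π·9000 = 5.655e+04 rad/s.
Step 2 — Component impedances:
  R: Z = R = 3290 Ω
  C: Z = 1/(jωC) = -j/(ω·C) = 0 - j576 Ω
Step 3 — Series combination: Z_total = R + C = 3290 - j576 Ω = 3340∠-9.9° Ω.

Z = 3290 - j576 Ω = 3340∠-9.9° Ω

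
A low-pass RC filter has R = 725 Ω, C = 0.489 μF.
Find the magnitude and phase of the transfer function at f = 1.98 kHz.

Step 1 — Angular frequency: ω = 2π·1980 = 1.244e+04 rad/s.
Step 2 — Transfer function: H(jω) = 1/(1 + jωRC).
Step 3 — Denominator: 1 + jωRC = 1 + j·1.244e+04·725·4.89e-07 = 1 + j4.411.
Step 4 — H = 0.04889 - j0.2156.
Step 5 — Magnitude: |H| = 0.2211 (-13.1 dB); phase: φ = -77.2°.

|H| = 0.2211 (-13.1 dB), φ = -77.2°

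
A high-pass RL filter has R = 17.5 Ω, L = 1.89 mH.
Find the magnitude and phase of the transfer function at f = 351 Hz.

Step 1 — Angular frequency: ω = 2π·351 = 2205 rad/s.
Step 2 — Transfer function: H(jω) = jωL/(R + jωL).
Step 3 — Numerator jωL = j·4.168; denominator R + jωL = 17.5 + j4.168.
Step 4 — H = 0.05369 + j0.2254.
Step 5 — Magnitude: |H| = 0.2317 (-12.7 dB); phase: φ = 76.6°.

|H| = 0.2317 (-12.7 dB), φ = 76.6°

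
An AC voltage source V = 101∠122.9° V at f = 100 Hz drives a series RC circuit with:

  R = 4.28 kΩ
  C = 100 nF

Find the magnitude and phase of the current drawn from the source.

Step 1 — Angular frequency: ω = 2π·f = 2π·100 = 628.3 rad/s.
Step 2 — Component impedances:
  R: Z = R = 4280 Ω
  C: Z = 1/(jωC) = -j/(ω·C) = 0 - j1.592e+04 Ω
Step 3 — Series combination: Z_total = R + C = 4280 - j1.592e+04 Ω = 1.648e+04∠-74.9° Ω.
Step 4 — Source phasor: V = 101∠122.9° V = -54.86 + j84.8 V.
Step 5 — Ohm's law: I = V / Z_total = (-54.86 + j84.8) / (4280 - j1.592e+04) = -0.005833 - j0.001878 A.
Step 6 — Convert to polar: |I| = 0.006128 A, ∠I = -162.2°.

I = 0.006128∠-162.2° A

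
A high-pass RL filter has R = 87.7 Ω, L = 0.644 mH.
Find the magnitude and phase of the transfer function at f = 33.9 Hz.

Step 1 — Angular frequency: ω = 2π·33.9 = 213 rad/s.
Step 2 — Transfer function: H(jω) = jωL/(R + jωL).
Step 3 — Numerator jωL = j·0.1372; denominator R + jωL = 87.7 + j0.1372.
Step 4 — H = 2.446e-06 + j0.001564.
Step 5 — Magnitude: |H| = 0.001564 (-56.1 dB); phase: φ = 89.9°.

|H| = 0.001564 (-56.1 dB), φ = 89.9°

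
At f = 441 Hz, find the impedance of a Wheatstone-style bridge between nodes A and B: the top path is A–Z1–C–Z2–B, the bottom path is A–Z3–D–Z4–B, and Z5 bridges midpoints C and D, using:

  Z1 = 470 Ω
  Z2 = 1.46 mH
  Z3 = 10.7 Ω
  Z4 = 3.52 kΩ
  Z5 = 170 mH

Step 1 — Angular frequency: ω = 2π·f = 2π·441 = 2771 rad/s.
Step 2 — Component impedances:
  Z1: Z = R = 470 Ω
  Z2: Z = jωL = j·2771·0.00146 = 0 + j4.045 Ω
  Z3: Z = R = 10.7 Ω
  Z4: Z = R = 3520 Ω
  Z5: Z = jωL = j·2771·0.17 = 0 + j471.1 Ω
Step 3 — Bridge requires nodal analysis (the Z5 bridge couples midpoints C and D, so the two paths cannot be reduced to a simple series/parallel combination). Setting node B to ground and injecting 1 A at node A, the 3-node admittance system at A, C, D solves to V_A = Z_AB = 234.8 + j204.5 Ω = 311.4∠41.1° Ω.

Z = 234.8 + j204.5 Ω = 311.4∠41.1° Ω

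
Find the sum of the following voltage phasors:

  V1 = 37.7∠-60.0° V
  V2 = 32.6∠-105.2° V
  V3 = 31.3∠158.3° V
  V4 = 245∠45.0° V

Step 1 — Convert each phasor to rectangular form:
  V1 = 37.7·(cos(-60.0°) + j·sin(-60.0°)) = 18.85 - j32.65 V
  V2 = 32.6·(cos(-105.2°) + j·sin(-105.2°)) = -8.547 - j31.46 V
  V3 = 31.3·(cos(158.3°) + j·sin(158.3°)) = -29.08 + j11.57 V
  V4 = 245·(cos(45.0°) + j·sin(45.0°)) = 173.2 + j173.2 V
Step 2 — Sum components: V_total = 154.5 + j120.7 V.
Step 3 — Convert to polar: |V_total| = 196 V, ∠V_total = 38.0°.

V_total = 196∠38.0° V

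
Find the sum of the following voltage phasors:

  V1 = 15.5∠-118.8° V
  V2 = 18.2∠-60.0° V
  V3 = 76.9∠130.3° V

Step 1 — Convert each phasor to rectangular form:
  V1 = 15.5·(cos(-118.8°) + j·sin(-118.8°)) = -7.467 - j13.58 V
  V2 = 18.2·(cos(-60.0°) + j·sin(-60.0°)) = 9.1 - j15.76 V
  V3 = 76.9·(cos(130.3°) + j·sin(130.3°)) = -49.74 + j58.65 V
Step 2 — Sum components: V_total = -48.11 + j29.3 V.
Step 3 — Convert to polar: |V_total| = 56.33 V, ∠V_total = 148.7°.

V_total = 56.33∠148.7° V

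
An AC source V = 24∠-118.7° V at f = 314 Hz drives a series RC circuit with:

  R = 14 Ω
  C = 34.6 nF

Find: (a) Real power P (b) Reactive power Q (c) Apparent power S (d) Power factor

Step 1 — Angular frequency: ω = 2π·f = 2π·314 = 1973 rad/s.
Step 2 — Component impedances:
  R: Z = R = 14 Ω
  C: Z = 1/(jωC) = -j/(ω·C) = 0 - j1.465e+04 Ω
Step 3 — Series combination: Z_total = R + C = 14 - j1.465e+04 Ω = 1.465e+04∠-89.9° Ω.
Step 4 — Source phasor: V = 24∠-118.7° V = -11.53 - j21.05 V.
Step 5 — Current: I = V / Z = 0.001436 - j0.0007881 A = 0.001638∠-28.8° A.
Step 6 — Complex power: S = V·I* = 3.758e-05 - j0.03932 VA.
Step 7 — Real power: P = Re(S) = 3.758e-05 W.
Step 8 — Reactive power: Q = Im(S) = -0.03932 VAR.
Step 9 — Apparent power: |S| = 0.03932 VA.
Step 10 — Power factor: PF = P/|S| = 0.0009557 (leading).

(a) P = 3.758e-05 W  (b) Q = -0.03932 VAR  (c) S = 0.03932 VA  (d) PF = 0.0009557 (leading)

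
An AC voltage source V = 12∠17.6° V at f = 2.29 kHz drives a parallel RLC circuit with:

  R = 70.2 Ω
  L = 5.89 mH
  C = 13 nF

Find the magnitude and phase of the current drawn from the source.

Step 1 — Angular frequency: ω = 2π·f = 2π·2290 = 1.439e+04 rad/s.
Step 2 — Component impedances:
  R: Z = R = 70.2 Ω
  L: Z = jωL = j·1.439e+04·0.00589 = 0 + j84.75 Ω
  C: Z = 1/(jωC) = -j/(ω·C) = 0 - j5346 Ω
Step 3 — Parallel combination: 1/Z_total = 1/R + 1/L + 1/C; Z_total = 42.17 + j34.38 Ω = 54.41∠39.2° Ω.
Step 4 — Source phasor: V = 12∠17.6° V = 11.44 + j3.628 V.
Step 5 — Ohm's law: I = V / Z_total = (11.44 + j3.628) / (42.17 + j34.38) = 0.2051 - j0.08114 A.
Step 6 — Convert to polar: |I| = 0.2205 A, ∠I = -21.6°.

I = 0.2205∠-21.6° A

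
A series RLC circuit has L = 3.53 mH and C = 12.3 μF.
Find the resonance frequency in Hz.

Step 1 — Resonance condition Im(Z)=0 gives ω₀ = 1/√(LC).
Step 2 — ω₀ = 1/√(0.00353·1.23e-05) = 4799 rad/s.
Step 3 — f₀ = ω₀/(2π) = 763.8 Hz.

f₀ = 763.8 Hz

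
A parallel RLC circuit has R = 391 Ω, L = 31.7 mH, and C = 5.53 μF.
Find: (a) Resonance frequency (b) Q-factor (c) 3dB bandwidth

Step 1 — Resonance: ω₀ = 1/√(LC) = 1/√(0.0317·5.53e-06) = 2388 rad/s.
Step 2 — f₀ = ω₀/(2π) = 380.1 Hz.
Step 3 — Parallel Q: Q = R/(ω₀L) = 391/(2388·0.0317) = 5.164.
Step 4 — Bandwidth: Δω = ω₀/Q = 462.5 rad/s; BW = Δω/(2π) = 73.61 Hz.

(a) f₀ = 380.1 Hz  (b) Q = 5.164  (c) BW = 73.61 Hz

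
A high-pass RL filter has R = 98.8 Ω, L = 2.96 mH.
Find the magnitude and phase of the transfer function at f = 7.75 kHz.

Step 1 — Angular frequency: ω = 2π·7750 = 4.869e+04 rad/s.
Step 2 — Transfer function: H(jω) = jωL/(R + jωL).
Step 3 — Numerator jωL = j·144.1; denominator R + jωL = 98.8 + j144.1.
Step 4 — H = 0.6803 + j0.4663.
Step 5 — Magnitude: |H| = 0.8248 (-1.7 dB); phase: φ = 34.4°.

|H| = 0.8248 (-1.7 dB), φ = 34.4°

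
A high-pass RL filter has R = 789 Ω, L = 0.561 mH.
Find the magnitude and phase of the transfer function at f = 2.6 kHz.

Step 1 — Angular frequency: ω = 2π·2600 = 1.634e+04 rad/s.
Step 2 — Transfer function: H(jω) = jωL/(R + jωL).
Step 3 — Numerator jωL = j·9.165; denominator R + jωL = 789 + j9.165.
Step 4 — H = 0.0001349 + j0.01161.
Step 5 — Magnitude: |H| = 0.01161 (-38.7 dB); phase: φ = 89.3°.

|H| = 0.01161 (-38.7 dB), φ = 89.3°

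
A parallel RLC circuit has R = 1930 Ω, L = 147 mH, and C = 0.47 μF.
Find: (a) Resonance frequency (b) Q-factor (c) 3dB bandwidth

Step 1 — Resonance: ω₀ = 1/√(LC) = 1/√(0.147·4.7e-07) = 3804 rad/s.
Step 2 — f₀ = ω₀/(2π) = 605.5 Hz.
Step 3 — Parallel Q: Q = R/(ω₀L) = 1930/(3804·0.147) = 3.451.
Step 4 — Bandwidth: Δω = ω₀/Q = 1102 rad/s; BW = Δω/(2π) = 175.5 Hz.

(a) f₀ = 605.5 Hz  (b) Q = 3.451  (c) BW = 175.5 Hz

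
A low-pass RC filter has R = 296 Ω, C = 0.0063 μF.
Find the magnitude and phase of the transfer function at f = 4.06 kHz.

Step 1 — Angular frequency: ω = 2π·4060 = 2.551e+04 rad/s.
Step 2 — Transfer function: H(jω) = 1/(1 + jωRC).
Step 3 — Denominator: 1 + jωRC = 1 + j·2.551e+04·296·6.3e-09 = 1 + j0.04757.
Step 4 — H = 0.9977 - j0.04746.
Step 5 — Magnitude: |H| = 0.9989 (-0.0 dB); phase: φ = -2.7°.

|H| = 0.9989 (-0.0 dB), φ = -2.7°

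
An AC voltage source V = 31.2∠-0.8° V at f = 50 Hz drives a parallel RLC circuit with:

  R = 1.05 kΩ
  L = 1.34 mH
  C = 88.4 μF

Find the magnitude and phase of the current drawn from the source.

Step 1 — Angular frequency: ω = 2π·f = 2π·50 = 314.2 rad/s.
Step 2 — Component impedances:
  R: Z = R = 1050 Ω
  L: Z = jωL = j·314.2·0.00134 = 0 + j0.421 Ω
  C: Z = 1/(jωC) = -j/(ω·C) = 0 - j36.01 Ω
Step 3 — Parallel combination: 1/Z_total = 1/R + 1/L + 1/C; Z_total = 0.0001728 + j0.426 Ω = 0.426∠90.0° Ω.
Step 4 — Source phasor: V = 31.2∠-0.8° V = 31.2 - j0.4356 V.
Step 5 — Ohm's law: I = V / Z_total = (31.2 - j0.4356) / (0.0001728 + j0.426) = -0.993 - j73.24 A.
Step 6 — Convert to polar: |I| = 73.25 A, ∠I = -90.8°.

I = 73.25∠-90.8° A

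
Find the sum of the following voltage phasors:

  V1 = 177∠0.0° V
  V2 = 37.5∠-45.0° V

Step 1 — Convert each phasor to rectangular form:
  V1 = 177·(cos(0.0°) + j·sin(0.0°)) = 177 V
  V2 = 37.5·(cos(-45.0°) + j·sin(-45.0°)) = 26.52 - j26.52 V
Step 2 — Sum components: V_total = 203.5 - j26.52 V.
Step 3 — Convert to polar: |V_total| = 205.2 V, ∠V_total = -7.4°.

V_total = 205.2∠-7.4° V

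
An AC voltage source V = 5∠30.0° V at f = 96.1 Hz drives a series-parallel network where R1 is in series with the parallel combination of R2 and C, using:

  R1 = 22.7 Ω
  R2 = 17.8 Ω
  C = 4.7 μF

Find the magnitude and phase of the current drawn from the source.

Step 1 — Angular frequency: ω = 2π·f = 2π·96.1 = 603.8 rad/s.
Step 2 — Component impedances:
  R1: Z = R = 22.7 Ω
  R2: Z = R = 17.8 Ω
  C: Z = 1/(jωC) = -j/(ω·C) = 0 - j352.4 Ω
Step 3 — Parallel branch: R2 || C = 1/(1/R2 + 1/C) = 17.75 - j0.8969 Ω.
Step 4 — Series with R1: Z_total = R1 + (R2 || C) = 40.45 - j0.8969 Ω = 40.46∠-1.3° Ω.
Step 5 — Source phasor: V = 5∠30.0° V = 4.33 + j2.5 V.
Step 6 — Ohm's law: I = V / Z_total = (4.33 + j2.5) / (40.45 - j0.8969) = 0.1056 + j0.06414 A.
Step 7 — Convert to polar: |I| = 0.1236 A, ∠I = 31.3°.

I = 0.1236∠31.3° A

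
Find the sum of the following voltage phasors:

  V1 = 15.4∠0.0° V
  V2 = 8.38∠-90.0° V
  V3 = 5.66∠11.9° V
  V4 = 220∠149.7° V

Step 1 — Convert each phasor to rectangular form:
  V1 = 15.4·(cos(0.0°) + j·sin(0.0°)) = 15.4 V
  V2 = 8.38·(cos(-90.0°) + j·sin(-90.0°)) = 0 - j8.38 V
  V3 = 5.66·(cos(11.9°) + j·sin(11.9°)) = 5.538 + j1.167 V
  V4 = 220·(cos(149.7°) + j·sin(149.7°)) = -189.9 + j111 V
Step 2 — Sum components: V_total = -169 + j103.8 V.
Step 3 — Convert to polar: |V_total| = 198.3 V, ∠V_total = 148.4°.

V_total = 198.3∠148.4° V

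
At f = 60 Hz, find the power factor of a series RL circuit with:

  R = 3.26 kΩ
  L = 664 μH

Step 1 — Angular frequency: ω = 2π·f = 2π·60 = 377 rad/s.
Step 2 — Component impedances:
  R: Z = R = 3260 Ω
  L: Z = jωL = j·377·0.000664 = 0 + j0.2503 Ω
Step 3 — Series combination: Z_total = R + L = 3260 + j0.2503 Ω = 3260∠0.0° Ω.
Step 4 — Power factor: PF = cos(φ) = Re(Z)/|Z| = 3260/3260 = 1.
Step 5 — Type: Im(Z) = 0.2503 ⇒ lagging (phase φ = 0.0°).

PF = 1 (lagging, φ = 0.0°)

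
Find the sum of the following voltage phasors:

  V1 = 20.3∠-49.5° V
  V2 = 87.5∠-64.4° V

Step 1 — Convert each phasor to rectangular form:
  V1 = 20.3·(cos(-49.5°) + j·sin(-49.5°)) = 13.18 - j15.44 V
  V2 = 87.5·(cos(-64.4°) + j·sin(-64.4°)) = 37.81 - j78.91 V
Step 2 — Sum components: V_total = 50.99 - j94.35 V.
Step 3 — Convert to polar: |V_total| = 107.2 V, ∠V_total = -61.6°.

V_total = 107.2∠-61.6° V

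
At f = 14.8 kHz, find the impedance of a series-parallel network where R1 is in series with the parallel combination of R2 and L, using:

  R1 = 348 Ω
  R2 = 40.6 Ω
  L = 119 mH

Step 1 — Angular frequency: ω = 2π·f = 2π·1.48e+04 = 9.299e+04 rad/s.
Step 2 — Component impedances:
  R1: Z = R = 348 Ω
  R2: Z = R = 40.6 Ω
  L: Z = jωL = j·9.299e+04·0.119 = 0 + j1.107e+04 Ω
Step 3 — Parallel branch: R2 || L = 1/(1/R2 + 1/L) = 40.6 + j0.149 Ω.
Step 4 — Series with R1: Z_total = R1 + (R2 || L) = 388.6 + j0.149 Ω = 388.6∠0.0° Ω.

Z = 388.6 + j0.149 Ω = 388.6∠0.0° Ω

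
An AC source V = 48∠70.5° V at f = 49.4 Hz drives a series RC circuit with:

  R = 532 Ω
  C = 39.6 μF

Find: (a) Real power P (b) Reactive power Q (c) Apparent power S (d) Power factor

Step 1 — Angular frequency: ω = 2π·f = 2π·49.4 = 310.4 rad/s.
Step 2 — Component impedances:
  R: Z = R = 532 Ω
  C: Z = 1/(jωC) = -j/(ω·C) = 0 - j81.36 Ω
Step 3 — Series combination: Z_total = R + C = 532 - j81.36 Ω = 538.2∠-8.7° Ω.
Step 4 — Source phasor: V = 48∠70.5° V = 16.02 + j45.25 V.
Step 5 — Current: I = V / Z = 0.01672 + j0.08761 A = 0.08919∠79.2° A.
Step 6 — Complex power: S = V·I* = 4.232 - j0.6472 VA.
Step 7 — Real power: P = Re(S) = 4.232 W.
Step 8 — Reactive power: Q = Im(S) = -0.6472 VAR.
Step 9 — Apparent power: |S| = 4.281 VA.
Step 10 — Power factor: PF = P/|S| = 0.9885 (leading).

(a) P = 4.232 W  (b) Q = -0.6472 VAR  (c) S = 4.281 VA  (d) PF = 0.9885 (leading)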